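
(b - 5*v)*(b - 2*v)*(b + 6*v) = b^3 - b^2*v - 32*b*v^2 + 60*v^3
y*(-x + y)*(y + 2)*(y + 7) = -x*y^3 - 9*x*y^2 - 14*x*y + y^4 + 9*y^3 + 14*y^2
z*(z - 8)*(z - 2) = z^3 - 10*z^2 + 16*z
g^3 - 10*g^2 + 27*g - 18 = (g - 6)*(g - 3)*(g - 1)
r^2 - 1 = (r - 1)*(r + 1)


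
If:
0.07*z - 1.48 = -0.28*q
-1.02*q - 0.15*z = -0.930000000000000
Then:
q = -5.34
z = 42.49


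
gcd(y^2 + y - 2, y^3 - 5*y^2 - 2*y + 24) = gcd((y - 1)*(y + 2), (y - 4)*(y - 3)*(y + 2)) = y + 2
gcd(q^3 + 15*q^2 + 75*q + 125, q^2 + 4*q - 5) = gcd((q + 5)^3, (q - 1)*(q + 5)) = q + 5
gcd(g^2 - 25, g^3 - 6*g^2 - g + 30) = g - 5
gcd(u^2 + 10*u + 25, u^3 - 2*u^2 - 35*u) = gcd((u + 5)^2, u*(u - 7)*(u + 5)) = u + 5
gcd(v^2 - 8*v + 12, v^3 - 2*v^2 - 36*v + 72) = v^2 - 8*v + 12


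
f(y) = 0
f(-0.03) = 0.00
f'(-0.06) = 0.00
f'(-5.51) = 0.00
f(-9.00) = 0.00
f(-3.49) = 0.00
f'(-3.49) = 0.00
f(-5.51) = 0.00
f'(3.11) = 0.00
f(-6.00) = 0.00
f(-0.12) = 0.00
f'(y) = 0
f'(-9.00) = 0.00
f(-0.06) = 0.00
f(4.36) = 0.00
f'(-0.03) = 0.00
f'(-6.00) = 0.00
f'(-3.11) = 0.00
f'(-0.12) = 0.00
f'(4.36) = 0.00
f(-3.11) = 0.00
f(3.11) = 0.00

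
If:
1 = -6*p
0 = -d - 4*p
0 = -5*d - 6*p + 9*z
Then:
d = 2/3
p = -1/6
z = 7/27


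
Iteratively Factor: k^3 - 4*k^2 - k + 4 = (k + 1)*(k^2 - 5*k + 4) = (k - 4)*(k + 1)*(k - 1)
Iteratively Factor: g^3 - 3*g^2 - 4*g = (g + 1)*(g^2 - 4*g) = (g - 4)*(g + 1)*(g)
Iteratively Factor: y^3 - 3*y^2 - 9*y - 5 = (y - 5)*(y^2 + 2*y + 1) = (y - 5)*(y + 1)*(y + 1)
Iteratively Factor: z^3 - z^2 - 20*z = (z)*(z^2 - z - 20) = z*(z - 5)*(z + 4)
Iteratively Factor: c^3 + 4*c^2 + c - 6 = (c + 2)*(c^2 + 2*c - 3) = (c + 2)*(c + 3)*(c - 1)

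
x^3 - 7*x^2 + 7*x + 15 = (x - 5)*(x - 3)*(x + 1)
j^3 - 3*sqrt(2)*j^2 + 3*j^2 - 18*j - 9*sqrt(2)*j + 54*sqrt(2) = (j - 3)*(j + 6)*(j - 3*sqrt(2))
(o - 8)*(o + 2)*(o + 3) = o^3 - 3*o^2 - 34*o - 48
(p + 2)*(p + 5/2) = p^2 + 9*p/2 + 5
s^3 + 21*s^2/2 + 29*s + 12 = (s + 1/2)*(s + 4)*(s + 6)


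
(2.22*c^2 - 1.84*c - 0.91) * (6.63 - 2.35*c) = -5.217*c^3 + 19.0426*c^2 - 10.0607*c - 6.0333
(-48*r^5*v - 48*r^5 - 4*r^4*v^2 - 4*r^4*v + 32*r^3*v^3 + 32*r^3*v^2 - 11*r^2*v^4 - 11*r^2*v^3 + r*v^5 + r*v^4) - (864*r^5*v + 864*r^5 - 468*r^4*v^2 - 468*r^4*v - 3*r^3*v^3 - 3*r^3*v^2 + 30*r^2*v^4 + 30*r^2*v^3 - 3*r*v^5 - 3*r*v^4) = -912*r^5*v - 912*r^5 + 464*r^4*v^2 + 464*r^4*v + 35*r^3*v^3 + 35*r^3*v^2 - 41*r^2*v^4 - 41*r^2*v^3 + 4*r*v^5 + 4*r*v^4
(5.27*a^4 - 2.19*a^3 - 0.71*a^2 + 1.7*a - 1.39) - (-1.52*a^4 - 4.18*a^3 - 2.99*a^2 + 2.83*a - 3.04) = 6.79*a^4 + 1.99*a^3 + 2.28*a^2 - 1.13*a + 1.65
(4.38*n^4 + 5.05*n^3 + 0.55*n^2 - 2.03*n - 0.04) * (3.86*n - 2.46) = 16.9068*n^5 + 8.7182*n^4 - 10.3*n^3 - 9.1888*n^2 + 4.8394*n + 0.0984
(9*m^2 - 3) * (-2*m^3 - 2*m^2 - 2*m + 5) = -18*m^5 - 18*m^4 - 12*m^3 + 51*m^2 + 6*m - 15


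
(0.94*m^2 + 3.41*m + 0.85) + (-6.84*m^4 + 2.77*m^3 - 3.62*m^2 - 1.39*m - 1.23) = -6.84*m^4 + 2.77*m^3 - 2.68*m^2 + 2.02*m - 0.38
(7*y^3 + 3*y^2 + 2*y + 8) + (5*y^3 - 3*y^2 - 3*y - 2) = 12*y^3 - y + 6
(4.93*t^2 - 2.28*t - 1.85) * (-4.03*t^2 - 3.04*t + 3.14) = -19.8679*t^4 - 5.7988*t^3 + 29.8669*t^2 - 1.5352*t - 5.809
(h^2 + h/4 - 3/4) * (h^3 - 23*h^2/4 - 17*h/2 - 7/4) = h^5 - 11*h^4/2 - 171*h^3/16 + 7*h^2/16 + 95*h/16 + 21/16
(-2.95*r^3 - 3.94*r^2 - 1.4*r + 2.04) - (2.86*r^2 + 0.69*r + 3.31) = -2.95*r^3 - 6.8*r^2 - 2.09*r - 1.27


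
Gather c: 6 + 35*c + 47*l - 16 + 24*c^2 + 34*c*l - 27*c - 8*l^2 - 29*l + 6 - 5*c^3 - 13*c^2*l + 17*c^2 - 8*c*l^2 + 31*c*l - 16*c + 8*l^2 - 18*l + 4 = -5*c^3 + c^2*(41 - 13*l) + c*(-8*l^2 + 65*l - 8)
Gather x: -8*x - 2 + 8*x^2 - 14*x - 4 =8*x^2 - 22*x - 6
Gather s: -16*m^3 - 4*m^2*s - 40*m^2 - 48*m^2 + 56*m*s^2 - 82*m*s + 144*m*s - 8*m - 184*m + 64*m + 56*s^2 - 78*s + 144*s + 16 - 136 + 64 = -16*m^3 - 88*m^2 - 128*m + s^2*(56*m + 56) + s*(-4*m^2 + 62*m + 66) - 56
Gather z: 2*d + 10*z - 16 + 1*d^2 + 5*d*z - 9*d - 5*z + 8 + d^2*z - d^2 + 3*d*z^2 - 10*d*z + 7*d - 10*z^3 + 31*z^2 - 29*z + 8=-10*z^3 + z^2*(3*d + 31) + z*(d^2 - 5*d - 24)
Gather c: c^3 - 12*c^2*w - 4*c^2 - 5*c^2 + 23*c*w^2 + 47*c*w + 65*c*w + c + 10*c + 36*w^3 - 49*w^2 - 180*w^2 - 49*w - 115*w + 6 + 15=c^3 + c^2*(-12*w - 9) + c*(23*w^2 + 112*w + 11) + 36*w^3 - 229*w^2 - 164*w + 21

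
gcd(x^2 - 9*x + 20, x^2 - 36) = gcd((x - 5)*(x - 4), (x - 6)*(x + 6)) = 1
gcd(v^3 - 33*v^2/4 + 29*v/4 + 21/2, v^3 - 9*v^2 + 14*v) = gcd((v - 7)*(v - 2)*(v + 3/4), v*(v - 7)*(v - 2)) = v^2 - 9*v + 14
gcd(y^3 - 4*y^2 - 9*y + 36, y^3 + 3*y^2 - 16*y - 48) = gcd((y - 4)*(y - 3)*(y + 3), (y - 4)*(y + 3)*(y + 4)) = y^2 - y - 12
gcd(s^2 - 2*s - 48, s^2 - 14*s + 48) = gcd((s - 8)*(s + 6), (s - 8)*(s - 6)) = s - 8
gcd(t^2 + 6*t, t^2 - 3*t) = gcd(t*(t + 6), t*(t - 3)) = t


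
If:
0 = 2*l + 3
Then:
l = -3/2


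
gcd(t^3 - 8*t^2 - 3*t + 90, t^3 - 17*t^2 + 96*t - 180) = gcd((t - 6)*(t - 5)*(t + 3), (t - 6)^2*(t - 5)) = t^2 - 11*t + 30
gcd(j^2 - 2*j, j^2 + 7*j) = j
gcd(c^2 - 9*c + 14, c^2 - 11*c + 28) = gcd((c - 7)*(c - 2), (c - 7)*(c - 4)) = c - 7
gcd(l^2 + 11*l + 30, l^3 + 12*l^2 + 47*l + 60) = l + 5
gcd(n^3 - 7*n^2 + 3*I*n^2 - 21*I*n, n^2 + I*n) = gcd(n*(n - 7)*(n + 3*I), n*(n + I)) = n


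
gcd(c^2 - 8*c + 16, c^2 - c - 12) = c - 4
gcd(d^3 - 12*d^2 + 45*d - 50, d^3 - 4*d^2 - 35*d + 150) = d^2 - 10*d + 25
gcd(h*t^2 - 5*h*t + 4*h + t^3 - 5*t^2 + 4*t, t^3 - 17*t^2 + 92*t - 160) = t - 4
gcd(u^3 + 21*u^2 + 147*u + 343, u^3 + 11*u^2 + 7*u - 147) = u^2 + 14*u + 49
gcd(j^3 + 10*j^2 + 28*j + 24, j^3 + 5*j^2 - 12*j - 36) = j^2 + 8*j + 12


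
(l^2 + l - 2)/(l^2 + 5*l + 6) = (l - 1)/(l + 3)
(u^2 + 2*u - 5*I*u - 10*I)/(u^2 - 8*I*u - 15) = (u + 2)/(u - 3*I)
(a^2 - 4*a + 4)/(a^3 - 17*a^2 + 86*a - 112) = (a - 2)/(a^2 - 15*a + 56)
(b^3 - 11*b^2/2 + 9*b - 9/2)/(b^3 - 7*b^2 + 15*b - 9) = (b - 3/2)/(b - 3)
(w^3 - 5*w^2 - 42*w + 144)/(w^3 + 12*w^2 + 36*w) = (w^2 - 11*w + 24)/(w*(w + 6))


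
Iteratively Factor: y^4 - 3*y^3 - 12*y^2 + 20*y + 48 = (y + 2)*(y^3 - 5*y^2 - 2*y + 24) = (y - 4)*(y + 2)*(y^2 - y - 6) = (y - 4)*(y - 3)*(y + 2)*(y + 2)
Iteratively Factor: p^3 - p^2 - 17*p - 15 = (p + 3)*(p^2 - 4*p - 5) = (p + 1)*(p + 3)*(p - 5)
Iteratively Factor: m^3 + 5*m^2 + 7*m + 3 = (m + 3)*(m^2 + 2*m + 1) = (m + 1)*(m + 3)*(m + 1)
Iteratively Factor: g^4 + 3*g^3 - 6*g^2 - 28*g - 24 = (g + 2)*(g^3 + g^2 - 8*g - 12) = (g + 2)^2*(g^2 - g - 6) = (g - 3)*(g + 2)^2*(g + 2)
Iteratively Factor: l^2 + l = (l + 1)*(l)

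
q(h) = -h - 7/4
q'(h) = -1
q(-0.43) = -1.32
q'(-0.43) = -1.00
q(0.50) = -2.25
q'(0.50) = -1.00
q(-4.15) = 2.40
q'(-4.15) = -1.00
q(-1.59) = -0.16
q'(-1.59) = -1.00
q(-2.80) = 1.05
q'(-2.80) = -1.00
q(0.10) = -1.85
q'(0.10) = -1.00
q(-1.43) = -0.32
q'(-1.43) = -1.00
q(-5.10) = 3.35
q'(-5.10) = -1.00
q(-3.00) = 1.25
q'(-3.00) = -1.00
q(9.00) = -10.75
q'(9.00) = -1.00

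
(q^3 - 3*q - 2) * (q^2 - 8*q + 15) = q^5 - 8*q^4 + 12*q^3 + 22*q^2 - 29*q - 30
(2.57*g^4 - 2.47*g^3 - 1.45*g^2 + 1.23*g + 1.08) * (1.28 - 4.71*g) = -12.1047*g^5 + 14.9233*g^4 + 3.6679*g^3 - 7.6493*g^2 - 3.5124*g + 1.3824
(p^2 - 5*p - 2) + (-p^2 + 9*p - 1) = 4*p - 3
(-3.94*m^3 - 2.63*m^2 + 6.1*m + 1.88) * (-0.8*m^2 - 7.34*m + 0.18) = 3.152*m^5 + 31.0236*m^4 + 13.715*m^3 - 46.7514*m^2 - 12.7012*m + 0.3384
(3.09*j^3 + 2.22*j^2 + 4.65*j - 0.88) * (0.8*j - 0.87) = 2.472*j^4 - 0.9123*j^3 + 1.7886*j^2 - 4.7495*j + 0.7656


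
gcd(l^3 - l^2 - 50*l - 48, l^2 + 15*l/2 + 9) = l + 6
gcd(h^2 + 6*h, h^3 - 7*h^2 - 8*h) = h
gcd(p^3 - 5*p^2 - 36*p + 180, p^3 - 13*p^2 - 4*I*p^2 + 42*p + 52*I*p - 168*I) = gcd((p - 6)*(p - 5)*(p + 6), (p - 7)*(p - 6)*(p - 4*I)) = p - 6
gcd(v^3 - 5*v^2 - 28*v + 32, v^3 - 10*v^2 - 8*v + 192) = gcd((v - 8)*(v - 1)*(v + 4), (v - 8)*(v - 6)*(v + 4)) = v^2 - 4*v - 32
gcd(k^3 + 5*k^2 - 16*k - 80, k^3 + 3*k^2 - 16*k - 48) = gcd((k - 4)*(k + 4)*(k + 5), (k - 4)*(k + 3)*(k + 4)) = k^2 - 16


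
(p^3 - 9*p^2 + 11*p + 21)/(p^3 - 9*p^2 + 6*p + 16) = (p^2 - 10*p + 21)/(p^2 - 10*p + 16)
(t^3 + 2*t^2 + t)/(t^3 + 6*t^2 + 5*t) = (t + 1)/(t + 5)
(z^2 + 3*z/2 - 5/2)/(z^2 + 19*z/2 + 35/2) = (z - 1)/(z + 7)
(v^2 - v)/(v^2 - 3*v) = (v - 1)/(v - 3)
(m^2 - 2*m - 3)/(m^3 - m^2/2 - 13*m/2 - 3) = 2*(m + 1)/(2*m^2 + 5*m + 2)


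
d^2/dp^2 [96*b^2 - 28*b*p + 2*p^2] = 4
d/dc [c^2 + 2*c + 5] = 2*c + 2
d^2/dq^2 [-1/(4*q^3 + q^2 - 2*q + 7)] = 2*((12*q + 1)*(4*q^3 + q^2 - 2*q + 7) - 4*(6*q^2 + q - 1)^2)/(4*q^3 + q^2 - 2*q + 7)^3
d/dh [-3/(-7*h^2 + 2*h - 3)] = 6*(1 - 7*h)/(7*h^2 - 2*h + 3)^2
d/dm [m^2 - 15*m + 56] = 2*m - 15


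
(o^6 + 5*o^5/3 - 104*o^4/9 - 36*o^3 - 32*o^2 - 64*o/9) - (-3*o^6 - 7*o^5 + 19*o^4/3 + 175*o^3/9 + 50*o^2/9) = 4*o^6 + 26*o^5/3 - 161*o^4/9 - 499*o^3/9 - 338*o^2/9 - 64*o/9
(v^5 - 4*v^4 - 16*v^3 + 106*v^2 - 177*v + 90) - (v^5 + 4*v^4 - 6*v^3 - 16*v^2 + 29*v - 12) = -8*v^4 - 10*v^3 + 122*v^2 - 206*v + 102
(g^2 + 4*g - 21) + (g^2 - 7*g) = 2*g^2 - 3*g - 21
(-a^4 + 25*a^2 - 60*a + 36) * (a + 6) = -a^5 - 6*a^4 + 25*a^3 + 90*a^2 - 324*a + 216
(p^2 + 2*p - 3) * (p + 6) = p^3 + 8*p^2 + 9*p - 18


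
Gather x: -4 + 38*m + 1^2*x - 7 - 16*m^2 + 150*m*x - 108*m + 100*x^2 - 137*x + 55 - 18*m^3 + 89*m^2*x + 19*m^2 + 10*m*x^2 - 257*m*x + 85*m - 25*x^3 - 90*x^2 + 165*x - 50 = -18*m^3 + 3*m^2 + 15*m - 25*x^3 + x^2*(10*m + 10) + x*(89*m^2 - 107*m + 29) - 6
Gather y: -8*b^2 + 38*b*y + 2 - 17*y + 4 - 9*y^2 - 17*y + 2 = -8*b^2 - 9*y^2 + y*(38*b - 34) + 8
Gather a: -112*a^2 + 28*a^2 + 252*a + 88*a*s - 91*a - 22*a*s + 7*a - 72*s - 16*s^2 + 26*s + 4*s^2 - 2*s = -84*a^2 + a*(66*s + 168) - 12*s^2 - 48*s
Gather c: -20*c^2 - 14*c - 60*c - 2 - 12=-20*c^2 - 74*c - 14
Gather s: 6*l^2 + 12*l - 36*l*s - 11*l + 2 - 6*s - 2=6*l^2 + l + s*(-36*l - 6)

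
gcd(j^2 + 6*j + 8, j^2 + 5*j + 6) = j + 2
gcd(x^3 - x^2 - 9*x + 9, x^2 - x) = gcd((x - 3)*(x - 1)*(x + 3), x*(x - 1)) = x - 1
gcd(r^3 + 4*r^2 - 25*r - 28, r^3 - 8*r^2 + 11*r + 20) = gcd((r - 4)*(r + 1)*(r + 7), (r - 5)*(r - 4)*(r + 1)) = r^2 - 3*r - 4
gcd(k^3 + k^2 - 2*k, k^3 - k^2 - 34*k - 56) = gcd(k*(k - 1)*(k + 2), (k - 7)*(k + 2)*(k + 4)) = k + 2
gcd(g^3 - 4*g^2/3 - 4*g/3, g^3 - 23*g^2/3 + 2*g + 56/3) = g - 2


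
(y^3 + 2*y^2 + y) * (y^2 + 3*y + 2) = y^5 + 5*y^4 + 9*y^3 + 7*y^2 + 2*y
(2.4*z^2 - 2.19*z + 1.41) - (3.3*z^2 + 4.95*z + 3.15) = -0.9*z^2 - 7.14*z - 1.74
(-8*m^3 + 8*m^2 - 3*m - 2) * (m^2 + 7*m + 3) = -8*m^5 - 48*m^4 + 29*m^3 + m^2 - 23*m - 6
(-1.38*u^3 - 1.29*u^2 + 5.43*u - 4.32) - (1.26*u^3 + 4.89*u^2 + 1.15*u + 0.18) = -2.64*u^3 - 6.18*u^2 + 4.28*u - 4.5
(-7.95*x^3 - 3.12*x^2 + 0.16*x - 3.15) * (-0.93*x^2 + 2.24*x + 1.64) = 7.3935*x^5 - 14.9064*x^4 - 20.1756*x^3 - 1.8289*x^2 - 6.7936*x - 5.166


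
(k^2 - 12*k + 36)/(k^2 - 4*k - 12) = (k - 6)/(k + 2)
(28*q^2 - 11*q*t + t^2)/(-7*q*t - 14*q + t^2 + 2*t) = (-4*q + t)/(t + 2)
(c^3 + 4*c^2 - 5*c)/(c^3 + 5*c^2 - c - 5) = c/(c + 1)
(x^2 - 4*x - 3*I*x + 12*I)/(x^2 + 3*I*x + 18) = (x - 4)/(x + 6*I)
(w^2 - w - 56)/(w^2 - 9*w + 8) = (w + 7)/(w - 1)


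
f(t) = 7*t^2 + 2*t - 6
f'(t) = 14*t + 2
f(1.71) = 17.89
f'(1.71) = 25.94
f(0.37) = -4.30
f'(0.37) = 7.18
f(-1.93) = 16.21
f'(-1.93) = -25.02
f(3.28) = 75.87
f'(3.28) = 47.92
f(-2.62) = 36.81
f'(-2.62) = -34.68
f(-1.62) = 9.13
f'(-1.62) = -20.68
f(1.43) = 11.17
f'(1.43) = 22.02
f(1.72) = 18.15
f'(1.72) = 26.08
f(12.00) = 1026.00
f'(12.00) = 170.00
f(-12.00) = 978.00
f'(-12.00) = -166.00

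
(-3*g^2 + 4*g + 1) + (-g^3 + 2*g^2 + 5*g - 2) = -g^3 - g^2 + 9*g - 1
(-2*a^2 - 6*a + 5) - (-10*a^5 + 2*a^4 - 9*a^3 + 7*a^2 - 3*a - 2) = 10*a^5 - 2*a^4 + 9*a^3 - 9*a^2 - 3*a + 7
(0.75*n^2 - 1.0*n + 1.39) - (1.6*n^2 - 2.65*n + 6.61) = -0.85*n^2 + 1.65*n - 5.22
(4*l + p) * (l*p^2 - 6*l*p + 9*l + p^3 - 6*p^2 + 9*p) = 4*l^2*p^2 - 24*l^2*p + 36*l^2 + 5*l*p^3 - 30*l*p^2 + 45*l*p + p^4 - 6*p^3 + 9*p^2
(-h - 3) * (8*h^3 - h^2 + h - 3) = -8*h^4 - 23*h^3 + 2*h^2 + 9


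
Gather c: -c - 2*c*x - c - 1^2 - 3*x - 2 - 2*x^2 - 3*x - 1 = c*(-2*x - 2) - 2*x^2 - 6*x - 4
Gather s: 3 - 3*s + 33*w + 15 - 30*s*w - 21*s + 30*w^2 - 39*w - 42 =s*(-30*w - 24) + 30*w^2 - 6*w - 24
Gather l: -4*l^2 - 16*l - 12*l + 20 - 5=-4*l^2 - 28*l + 15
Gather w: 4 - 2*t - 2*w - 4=-2*t - 2*w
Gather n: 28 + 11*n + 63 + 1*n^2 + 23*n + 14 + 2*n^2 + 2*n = 3*n^2 + 36*n + 105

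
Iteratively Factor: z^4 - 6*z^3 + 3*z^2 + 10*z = (z)*(z^3 - 6*z^2 + 3*z + 10) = z*(z - 5)*(z^2 - z - 2) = z*(z - 5)*(z + 1)*(z - 2)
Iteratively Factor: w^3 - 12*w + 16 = (w - 2)*(w^2 + 2*w - 8) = (w - 2)*(w + 4)*(w - 2)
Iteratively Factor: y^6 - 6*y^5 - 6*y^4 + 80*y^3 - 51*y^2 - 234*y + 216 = (y - 1)*(y^5 - 5*y^4 - 11*y^3 + 69*y^2 + 18*y - 216) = (y - 3)*(y - 1)*(y^4 - 2*y^3 - 17*y^2 + 18*y + 72) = (y - 3)*(y - 1)*(y + 3)*(y^3 - 5*y^2 - 2*y + 24) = (y - 4)*(y - 3)*(y - 1)*(y + 3)*(y^2 - y - 6) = (y - 4)*(y - 3)*(y - 1)*(y + 2)*(y + 3)*(y - 3)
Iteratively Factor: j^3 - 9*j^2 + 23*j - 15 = (j - 3)*(j^2 - 6*j + 5) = (j - 5)*(j - 3)*(j - 1)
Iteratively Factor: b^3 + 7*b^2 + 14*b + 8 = (b + 1)*(b^2 + 6*b + 8) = (b + 1)*(b + 4)*(b + 2)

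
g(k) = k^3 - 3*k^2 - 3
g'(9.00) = 189.00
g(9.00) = 483.00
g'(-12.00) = 504.00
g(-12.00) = -2163.00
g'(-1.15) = 10.87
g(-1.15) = -8.49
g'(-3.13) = 48.17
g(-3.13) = -63.05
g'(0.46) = -2.13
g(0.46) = -3.54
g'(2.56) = 4.30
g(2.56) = -5.88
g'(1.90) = -0.57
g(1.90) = -6.97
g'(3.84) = 21.20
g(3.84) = 9.39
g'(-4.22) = 78.75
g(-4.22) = -131.58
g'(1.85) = -0.83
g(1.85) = -6.94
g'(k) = 3*k^2 - 6*k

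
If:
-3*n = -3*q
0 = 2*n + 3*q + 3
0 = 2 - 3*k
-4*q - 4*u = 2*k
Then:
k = 2/3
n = -3/5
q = -3/5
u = 4/15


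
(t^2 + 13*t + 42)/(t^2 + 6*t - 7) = (t + 6)/(t - 1)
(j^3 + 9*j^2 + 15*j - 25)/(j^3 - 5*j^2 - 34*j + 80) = (j^2 + 4*j - 5)/(j^2 - 10*j + 16)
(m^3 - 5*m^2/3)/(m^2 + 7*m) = m*(3*m - 5)/(3*(m + 7))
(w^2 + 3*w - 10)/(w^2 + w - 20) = (w - 2)/(w - 4)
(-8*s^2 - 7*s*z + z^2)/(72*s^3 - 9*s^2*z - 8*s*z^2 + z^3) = (s + z)/(-9*s^2 + z^2)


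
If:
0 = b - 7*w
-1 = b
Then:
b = -1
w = -1/7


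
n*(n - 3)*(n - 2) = n^3 - 5*n^2 + 6*n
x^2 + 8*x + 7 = (x + 1)*(x + 7)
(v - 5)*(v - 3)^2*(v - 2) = v^4 - 13*v^3 + 61*v^2 - 123*v + 90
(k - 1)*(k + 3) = k^2 + 2*k - 3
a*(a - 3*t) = a^2 - 3*a*t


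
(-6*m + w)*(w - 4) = -6*m*w + 24*m + w^2 - 4*w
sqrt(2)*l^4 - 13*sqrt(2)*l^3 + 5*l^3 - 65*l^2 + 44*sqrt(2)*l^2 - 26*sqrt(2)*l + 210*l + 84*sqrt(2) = (l - 7)*(l - 6)*(l + 2*sqrt(2))*(sqrt(2)*l + 1)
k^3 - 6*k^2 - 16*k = k*(k - 8)*(k + 2)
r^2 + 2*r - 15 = (r - 3)*(r + 5)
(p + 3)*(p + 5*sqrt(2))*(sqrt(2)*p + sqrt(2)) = sqrt(2)*p^3 + 4*sqrt(2)*p^2 + 10*p^2 + 3*sqrt(2)*p + 40*p + 30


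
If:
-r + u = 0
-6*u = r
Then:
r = 0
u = 0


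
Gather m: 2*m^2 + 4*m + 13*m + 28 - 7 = 2*m^2 + 17*m + 21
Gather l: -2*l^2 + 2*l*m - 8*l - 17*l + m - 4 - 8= -2*l^2 + l*(2*m - 25) + m - 12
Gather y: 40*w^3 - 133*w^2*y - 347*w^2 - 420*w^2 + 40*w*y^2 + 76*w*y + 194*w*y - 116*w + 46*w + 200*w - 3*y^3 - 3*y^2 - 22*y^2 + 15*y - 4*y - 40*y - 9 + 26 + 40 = 40*w^3 - 767*w^2 + 130*w - 3*y^3 + y^2*(40*w - 25) + y*(-133*w^2 + 270*w - 29) + 57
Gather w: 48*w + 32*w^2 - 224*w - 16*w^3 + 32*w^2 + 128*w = -16*w^3 + 64*w^2 - 48*w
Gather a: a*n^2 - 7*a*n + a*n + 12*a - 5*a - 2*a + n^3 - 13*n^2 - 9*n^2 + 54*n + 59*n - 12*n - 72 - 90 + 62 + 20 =a*(n^2 - 6*n + 5) + n^3 - 22*n^2 + 101*n - 80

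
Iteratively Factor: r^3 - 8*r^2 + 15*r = (r)*(r^2 - 8*r + 15) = r*(r - 3)*(r - 5)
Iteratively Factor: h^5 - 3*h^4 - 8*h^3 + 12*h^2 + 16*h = (h - 2)*(h^4 - h^3 - 10*h^2 - 8*h) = h*(h - 2)*(h^3 - h^2 - 10*h - 8) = h*(h - 4)*(h - 2)*(h^2 + 3*h + 2) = h*(h - 4)*(h - 2)*(h + 1)*(h + 2)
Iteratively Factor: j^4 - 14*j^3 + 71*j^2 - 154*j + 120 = (j - 3)*(j^3 - 11*j^2 + 38*j - 40) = (j - 4)*(j - 3)*(j^2 - 7*j + 10) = (j - 4)*(j - 3)*(j - 2)*(j - 5)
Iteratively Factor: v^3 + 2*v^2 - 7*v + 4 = (v - 1)*(v^2 + 3*v - 4) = (v - 1)^2*(v + 4)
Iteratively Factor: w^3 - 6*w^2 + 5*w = (w - 1)*(w^2 - 5*w) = (w - 5)*(w - 1)*(w)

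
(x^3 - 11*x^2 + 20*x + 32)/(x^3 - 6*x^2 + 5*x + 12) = (x - 8)/(x - 3)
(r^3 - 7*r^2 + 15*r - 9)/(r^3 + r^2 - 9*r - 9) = (r^2 - 4*r + 3)/(r^2 + 4*r + 3)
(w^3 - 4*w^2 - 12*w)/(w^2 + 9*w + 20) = w*(w^2 - 4*w - 12)/(w^2 + 9*w + 20)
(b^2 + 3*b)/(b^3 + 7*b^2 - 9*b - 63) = b/(b^2 + 4*b - 21)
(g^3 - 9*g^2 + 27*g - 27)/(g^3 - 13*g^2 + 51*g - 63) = (g - 3)/(g - 7)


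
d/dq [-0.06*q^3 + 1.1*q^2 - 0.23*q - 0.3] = -0.18*q^2 + 2.2*q - 0.23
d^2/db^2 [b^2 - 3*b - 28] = 2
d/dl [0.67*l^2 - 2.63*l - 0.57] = 1.34*l - 2.63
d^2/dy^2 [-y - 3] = 0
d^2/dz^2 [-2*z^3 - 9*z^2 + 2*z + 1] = -12*z - 18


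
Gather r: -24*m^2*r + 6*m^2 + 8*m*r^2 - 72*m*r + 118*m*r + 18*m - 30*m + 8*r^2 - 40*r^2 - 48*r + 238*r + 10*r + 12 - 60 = 6*m^2 - 12*m + r^2*(8*m - 32) + r*(-24*m^2 + 46*m + 200) - 48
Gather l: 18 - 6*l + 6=24 - 6*l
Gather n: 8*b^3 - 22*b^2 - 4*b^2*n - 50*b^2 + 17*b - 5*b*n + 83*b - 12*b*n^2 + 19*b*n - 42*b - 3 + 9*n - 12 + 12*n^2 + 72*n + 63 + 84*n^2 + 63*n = 8*b^3 - 72*b^2 + 58*b + n^2*(96 - 12*b) + n*(-4*b^2 + 14*b + 144) + 48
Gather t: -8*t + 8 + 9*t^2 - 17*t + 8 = 9*t^2 - 25*t + 16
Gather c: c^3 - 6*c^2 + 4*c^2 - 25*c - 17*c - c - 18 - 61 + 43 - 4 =c^3 - 2*c^2 - 43*c - 40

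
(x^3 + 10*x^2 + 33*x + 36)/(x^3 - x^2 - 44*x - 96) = (x + 3)/(x - 8)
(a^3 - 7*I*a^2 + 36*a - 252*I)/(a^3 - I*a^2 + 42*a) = (a - 6*I)/a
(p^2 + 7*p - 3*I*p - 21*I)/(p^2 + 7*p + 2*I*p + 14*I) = (p - 3*I)/(p + 2*I)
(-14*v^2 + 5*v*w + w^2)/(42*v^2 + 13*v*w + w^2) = (-2*v + w)/(6*v + w)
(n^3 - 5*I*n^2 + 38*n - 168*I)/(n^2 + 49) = (n^2 + 2*I*n + 24)/(n + 7*I)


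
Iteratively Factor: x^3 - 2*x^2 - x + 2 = (x - 1)*(x^2 - x - 2) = (x - 1)*(x + 1)*(x - 2)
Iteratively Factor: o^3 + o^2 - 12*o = (o - 3)*(o^2 + 4*o) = (o - 3)*(o + 4)*(o)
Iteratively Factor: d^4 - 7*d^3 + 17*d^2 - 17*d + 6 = (d - 1)*(d^3 - 6*d^2 + 11*d - 6) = (d - 3)*(d - 1)*(d^2 - 3*d + 2) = (d - 3)*(d - 1)^2*(d - 2)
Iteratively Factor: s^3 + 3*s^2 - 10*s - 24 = (s + 4)*(s^2 - s - 6) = (s - 3)*(s + 4)*(s + 2)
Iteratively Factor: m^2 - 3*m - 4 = (m + 1)*(m - 4)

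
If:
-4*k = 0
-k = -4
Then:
No Solution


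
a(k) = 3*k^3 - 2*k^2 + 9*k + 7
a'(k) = 9*k^2 - 4*k + 9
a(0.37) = 10.21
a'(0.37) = 8.75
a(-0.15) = 5.59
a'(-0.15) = 9.80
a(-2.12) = -49.65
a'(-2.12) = 57.93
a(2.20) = 49.06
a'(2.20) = 43.76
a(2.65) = 72.63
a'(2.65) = 61.60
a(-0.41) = 2.77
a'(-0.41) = 12.15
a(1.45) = 24.99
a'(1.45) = 22.12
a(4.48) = 276.93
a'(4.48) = 171.71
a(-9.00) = -2423.00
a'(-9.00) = 774.00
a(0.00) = 7.00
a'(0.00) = 9.00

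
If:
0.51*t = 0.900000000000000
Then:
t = 1.76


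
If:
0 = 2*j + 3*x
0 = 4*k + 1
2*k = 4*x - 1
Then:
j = -3/16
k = -1/4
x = 1/8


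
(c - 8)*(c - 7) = c^2 - 15*c + 56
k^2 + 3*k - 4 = (k - 1)*(k + 4)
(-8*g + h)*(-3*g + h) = 24*g^2 - 11*g*h + h^2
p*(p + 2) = p^2 + 2*p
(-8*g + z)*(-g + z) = 8*g^2 - 9*g*z + z^2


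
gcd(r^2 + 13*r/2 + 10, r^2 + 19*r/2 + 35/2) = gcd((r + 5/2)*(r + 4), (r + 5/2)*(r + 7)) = r + 5/2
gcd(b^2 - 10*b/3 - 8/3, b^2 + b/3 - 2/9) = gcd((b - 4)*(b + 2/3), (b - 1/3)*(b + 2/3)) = b + 2/3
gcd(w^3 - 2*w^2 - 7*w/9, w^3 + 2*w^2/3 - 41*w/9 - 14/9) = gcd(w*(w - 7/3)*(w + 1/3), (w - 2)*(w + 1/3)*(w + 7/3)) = w + 1/3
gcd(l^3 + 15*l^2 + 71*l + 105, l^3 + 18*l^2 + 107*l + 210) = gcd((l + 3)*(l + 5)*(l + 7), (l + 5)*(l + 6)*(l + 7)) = l^2 + 12*l + 35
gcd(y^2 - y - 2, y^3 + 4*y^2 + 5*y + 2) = y + 1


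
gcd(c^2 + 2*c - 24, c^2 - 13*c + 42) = 1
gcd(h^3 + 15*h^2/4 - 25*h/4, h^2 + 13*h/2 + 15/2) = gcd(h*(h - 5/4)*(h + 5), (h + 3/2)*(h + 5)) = h + 5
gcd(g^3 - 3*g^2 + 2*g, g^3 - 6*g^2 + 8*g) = g^2 - 2*g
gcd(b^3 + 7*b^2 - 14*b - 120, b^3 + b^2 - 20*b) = b^2 + b - 20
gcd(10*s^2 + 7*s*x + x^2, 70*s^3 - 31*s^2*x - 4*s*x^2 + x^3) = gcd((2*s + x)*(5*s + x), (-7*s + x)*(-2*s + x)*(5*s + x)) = 5*s + x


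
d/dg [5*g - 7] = 5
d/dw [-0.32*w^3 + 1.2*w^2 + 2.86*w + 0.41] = -0.96*w^2 + 2.4*w + 2.86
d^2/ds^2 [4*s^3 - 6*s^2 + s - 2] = 24*s - 12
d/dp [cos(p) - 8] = -sin(p)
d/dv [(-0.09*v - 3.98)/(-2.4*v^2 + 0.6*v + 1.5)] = (-0.216*v^2 - 19.104*v + 2.253)/(5.76*v^4 - 2.88*v^3 - 6.84*v^2 + 1.8*v + 2.25)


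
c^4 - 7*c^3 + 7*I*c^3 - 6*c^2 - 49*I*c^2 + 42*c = c*(c - 7)*(c + I)*(c + 6*I)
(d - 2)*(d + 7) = d^2 + 5*d - 14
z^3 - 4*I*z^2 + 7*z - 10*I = (z - 5*I)*(z - I)*(z + 2*I)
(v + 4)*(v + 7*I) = v^2 + 4*v + 7*I*v + 28*I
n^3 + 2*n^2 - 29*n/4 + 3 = (n - 3/2)*(n - 1/2)*(n + 4)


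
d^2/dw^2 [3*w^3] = 18*w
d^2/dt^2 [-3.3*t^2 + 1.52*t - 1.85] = -6.60000000000000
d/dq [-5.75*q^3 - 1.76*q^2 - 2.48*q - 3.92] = -17.25*q^2 - 3.52*q - 2.48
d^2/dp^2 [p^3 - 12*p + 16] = 6*p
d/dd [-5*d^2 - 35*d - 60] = -10*d - 35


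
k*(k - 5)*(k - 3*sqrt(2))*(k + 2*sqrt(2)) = k^4 - 5*k^3 - sqrt(2)*k^3 - 12*k^2 + 5*sqrt(2)*k^2 + 60*k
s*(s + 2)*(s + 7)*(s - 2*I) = s^4 + 9*s^3 - 2*I*s^3 + 14*s^2 - 18*I*s^2 - 28*I*s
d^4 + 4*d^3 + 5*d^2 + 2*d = d*(d + 1)^2*(d + 2)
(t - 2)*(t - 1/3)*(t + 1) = t^3 - 4*t^2/3 - 5*t/3 + 2/3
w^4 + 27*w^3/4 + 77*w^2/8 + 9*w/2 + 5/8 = (w + 1/4)*(w + 1/2)*(w + 1)*(w + 5)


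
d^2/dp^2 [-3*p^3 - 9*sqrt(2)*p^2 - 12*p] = -18*p - 18*sqrt(2)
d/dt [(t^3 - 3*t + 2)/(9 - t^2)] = (-t^4 + 24*t^2 + 4*t - 27)/(t^4 - 18*t^2 + 81)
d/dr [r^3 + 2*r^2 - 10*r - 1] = 3*r^2 + 4*r - 10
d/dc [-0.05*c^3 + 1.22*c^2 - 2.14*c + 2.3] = -0.15*c^2 + 2.44*c - 2.14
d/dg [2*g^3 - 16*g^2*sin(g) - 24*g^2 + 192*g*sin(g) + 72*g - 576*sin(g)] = -16*g^2*cos(g) + 6*g^2 - 32*g*sin(g) + 192*g*cos(g) - 48*g + 192*sin(g) - 576*cos(g) + 72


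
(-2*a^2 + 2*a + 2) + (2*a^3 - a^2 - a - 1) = 2*a^3 - 3*a^2 + a + 1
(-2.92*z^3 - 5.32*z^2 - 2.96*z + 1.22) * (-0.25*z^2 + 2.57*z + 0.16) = 0.73*z^5 - 6.1744*z^4 - 13.3996*z^3 - 8.7634*z^2 + 2.6618*z + 0.1952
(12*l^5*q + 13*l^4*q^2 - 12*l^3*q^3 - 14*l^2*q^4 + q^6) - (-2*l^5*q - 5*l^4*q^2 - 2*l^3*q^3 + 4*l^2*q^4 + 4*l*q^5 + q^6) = 14*l^5*q + 18*l^4*q^2 - 10*l^3*q^3 - 18*l^2*q^4 - 4*l*q^5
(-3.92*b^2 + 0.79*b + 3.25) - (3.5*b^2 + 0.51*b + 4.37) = -7.42*b^2 + 0.28*b - 1.12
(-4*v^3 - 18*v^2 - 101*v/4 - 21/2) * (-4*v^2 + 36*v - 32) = 16*v^5 - 72*v^4 - 419*v^3 - 291*v^2 + 430*v + 336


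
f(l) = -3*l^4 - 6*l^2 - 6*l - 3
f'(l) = -12*l^3 - 12*l - 6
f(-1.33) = -15.02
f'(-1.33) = 38.19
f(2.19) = -113.92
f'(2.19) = -158.32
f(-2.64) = -174.70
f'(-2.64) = 246.48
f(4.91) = -1920.71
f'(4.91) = -1485.37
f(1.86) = -70.82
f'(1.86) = -105.54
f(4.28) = -1145.28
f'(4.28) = -998.19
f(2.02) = -89.55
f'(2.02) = -129.15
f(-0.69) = -2.40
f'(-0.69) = 6.22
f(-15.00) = -153138.00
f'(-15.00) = 40674.00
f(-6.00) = -4071.00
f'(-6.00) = 2658.00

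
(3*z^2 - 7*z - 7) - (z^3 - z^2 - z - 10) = -z^3 + 4*z^2 - 6*z + 3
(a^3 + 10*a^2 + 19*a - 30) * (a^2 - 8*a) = a^5 + 2*a^4 - 61*a^3 - 182*a^2 + 240*a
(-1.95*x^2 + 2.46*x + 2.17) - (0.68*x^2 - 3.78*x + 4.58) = -2.63*x^2 + 6.24*x - 2.41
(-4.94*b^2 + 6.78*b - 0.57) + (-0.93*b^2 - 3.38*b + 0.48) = -5.87*b^2 + 3.4*b - 0.09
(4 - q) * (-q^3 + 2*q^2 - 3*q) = q^4 - 6*q^3 + 11*q^2 - 12*q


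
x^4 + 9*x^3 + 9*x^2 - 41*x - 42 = (x - 2)*(x + 1)*(x + 3)*(x + 7)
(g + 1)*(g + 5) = g^2 + 6*g + 5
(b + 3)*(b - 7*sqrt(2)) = b^2 - 7*sqrt(2)*b + 3*b - 21*sqrt(2)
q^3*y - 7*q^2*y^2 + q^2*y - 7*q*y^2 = q*(q - 7*y)*(q*y + y)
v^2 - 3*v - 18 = (v - 6)*(v + 3)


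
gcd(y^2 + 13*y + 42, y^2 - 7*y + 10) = 1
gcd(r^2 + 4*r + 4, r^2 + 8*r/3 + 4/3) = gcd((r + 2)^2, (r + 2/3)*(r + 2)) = r + 2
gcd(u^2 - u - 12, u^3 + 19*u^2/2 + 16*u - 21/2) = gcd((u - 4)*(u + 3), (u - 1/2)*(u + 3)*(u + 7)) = u + 3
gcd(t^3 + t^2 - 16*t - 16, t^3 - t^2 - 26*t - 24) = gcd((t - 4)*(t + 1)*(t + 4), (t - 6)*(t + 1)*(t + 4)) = t^2 + 5*t + 4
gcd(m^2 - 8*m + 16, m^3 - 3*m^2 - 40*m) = 1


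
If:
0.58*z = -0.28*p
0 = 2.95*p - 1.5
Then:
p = 0.51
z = -0.25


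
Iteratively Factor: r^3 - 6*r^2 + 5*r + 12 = (r - 3)*(r^2 - 3*r - 4) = (r - 4)*(r - 3)*(r + 1)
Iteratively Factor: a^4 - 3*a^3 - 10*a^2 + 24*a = (a)*(a^3 - 3*a^2 - 10*a + 24) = a*(a + 3)*(a^2 - 6*a + 8) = a*(a - 4)*(a + 3)*(a - 2)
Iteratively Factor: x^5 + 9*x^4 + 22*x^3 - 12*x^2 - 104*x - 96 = (x + 4)*(x^4 + 5*x^3 + 2*x^2 - 20*x - 24) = (x + 3)*(x + 4)*(x^3 + 2*x^2 - 4*x - 8) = (x + 2)*(x + 3)*(x + 4)*(x^2 - 4) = (x + 2)^2*(x + 3)*(x + 4)*(x - 2)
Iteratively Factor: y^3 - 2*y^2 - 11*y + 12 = (y - 1)*(y^2 - y - 12) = (y - 1)*(y + 3)*(y - 4)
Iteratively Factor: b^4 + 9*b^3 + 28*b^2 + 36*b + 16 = (b + 2)*(b^3 + 7*b^2 + 14*b + 8) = (b + 2)^2*(b^2 + 5*b + 4) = (b + 2)^2*(b + 4)*(b + 1)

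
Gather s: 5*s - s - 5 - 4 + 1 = 4*s - 8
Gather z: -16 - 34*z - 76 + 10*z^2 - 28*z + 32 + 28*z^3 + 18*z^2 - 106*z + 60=28*z^3 + 28*z^2 - 168*z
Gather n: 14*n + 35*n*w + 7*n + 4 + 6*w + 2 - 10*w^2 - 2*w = n*(35*w + 21) - 10*w^2 + 4*w + 6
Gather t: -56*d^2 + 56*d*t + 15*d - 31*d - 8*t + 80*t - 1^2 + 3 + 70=-56*d^2 - 16*d + t*(56*d + 72) + 72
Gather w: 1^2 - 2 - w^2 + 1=-w^2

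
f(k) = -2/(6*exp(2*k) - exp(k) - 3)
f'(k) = -2*(-12*exp(2*k) + exp(k))/(6*exp(2*k) - exp(k) - 3)^2 = (24*exp(k) - 2)*exp(k)/(-6*exp(2*k) + exp(k) + 3)^2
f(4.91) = -0.00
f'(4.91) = 0.00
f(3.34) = -0.00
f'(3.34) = 0.00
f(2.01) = -0.01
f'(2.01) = 0.01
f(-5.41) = 0.67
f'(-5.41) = -0.00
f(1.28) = -0.03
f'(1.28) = 0.06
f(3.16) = -0.00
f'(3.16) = 0.00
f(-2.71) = 0.66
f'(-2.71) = -0.00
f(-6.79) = 0.67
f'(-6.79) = -0.00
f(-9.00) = 0.67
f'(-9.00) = 0.00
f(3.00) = 0.00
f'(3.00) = 0.00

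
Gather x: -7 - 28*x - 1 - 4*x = -32*x - 8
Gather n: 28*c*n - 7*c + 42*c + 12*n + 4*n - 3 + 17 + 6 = 35*c + n*(28*c + 16) + 20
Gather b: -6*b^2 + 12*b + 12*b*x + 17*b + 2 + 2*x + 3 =-6*b^2 + b*(12*x + 29) + 2*x + 5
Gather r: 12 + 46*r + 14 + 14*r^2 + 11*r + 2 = 14*r^2 + 57*r + 28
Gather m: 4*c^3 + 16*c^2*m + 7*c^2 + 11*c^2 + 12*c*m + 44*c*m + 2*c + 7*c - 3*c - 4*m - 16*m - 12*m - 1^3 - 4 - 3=4*c^3 + 18*c^2 + 6*c + m*(16*c^2 + 56*c - 32) - 8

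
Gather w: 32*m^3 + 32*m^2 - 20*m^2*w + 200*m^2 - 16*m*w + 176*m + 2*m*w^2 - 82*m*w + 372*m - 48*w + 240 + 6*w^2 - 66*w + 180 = 32*m^3 + 232*m^2 + 548*m + w^2*(2*m + 6) + w*(-20*m^2 - 98*m - 114) + 420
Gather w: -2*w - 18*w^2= -18*w^2 - 2*w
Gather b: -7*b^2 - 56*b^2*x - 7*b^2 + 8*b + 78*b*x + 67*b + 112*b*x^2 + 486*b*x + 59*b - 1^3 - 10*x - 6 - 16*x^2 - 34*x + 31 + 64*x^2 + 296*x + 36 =b^2*(-56*x - 14) + b*(112*x^2 + 564*x + 134) + 48*x^2 + 252*x + 60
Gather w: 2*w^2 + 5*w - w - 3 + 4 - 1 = 2*w^2 + 4*w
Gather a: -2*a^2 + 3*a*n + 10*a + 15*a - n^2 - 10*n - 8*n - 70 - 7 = -2*a^2 + a*(3*n + 25) - n^2 - 18*n - 77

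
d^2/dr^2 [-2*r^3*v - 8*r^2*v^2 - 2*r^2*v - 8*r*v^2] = 4*v*(-3*r - 4*v - 1)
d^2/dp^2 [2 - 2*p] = 0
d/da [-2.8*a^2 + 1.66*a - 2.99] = 1.66 - 5.6*a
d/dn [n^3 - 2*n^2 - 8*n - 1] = 3*n^2 - 4*n - 8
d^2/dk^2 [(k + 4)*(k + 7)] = 2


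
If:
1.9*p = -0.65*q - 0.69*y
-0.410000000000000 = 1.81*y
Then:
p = 0.0822622855481245 - 0.342105263157895*q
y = -0.23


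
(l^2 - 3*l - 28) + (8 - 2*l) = l^2 - 5*l - 20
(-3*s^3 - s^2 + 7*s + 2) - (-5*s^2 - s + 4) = -3*s^3 + 4*s^2 + 8*s - 2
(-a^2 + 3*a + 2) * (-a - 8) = a^3 + 5*a^2 - 26*a - 16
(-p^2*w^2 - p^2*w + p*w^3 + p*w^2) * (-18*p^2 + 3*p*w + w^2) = 18*p^4*w^2 + 18*p^4*w - 21*p^3*w^3 - 21*p^3*w^2 + 2*p^2*w^4 + 2*p^2*w^3 + p*w^5 + p*w^4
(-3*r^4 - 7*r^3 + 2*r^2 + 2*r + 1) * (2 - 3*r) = 9*r^5 + 15*r^4 - 20*r^3 - 2*r^2 + r + 2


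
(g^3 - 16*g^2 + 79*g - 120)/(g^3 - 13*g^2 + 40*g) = (g - 3)/g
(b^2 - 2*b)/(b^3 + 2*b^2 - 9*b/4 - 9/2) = 4*b*(b - 2)/(4*b^3 + 8*b^2 - 9*b - 18)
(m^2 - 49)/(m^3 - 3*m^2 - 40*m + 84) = (m + 7)/(m^2 + 4*m - 12)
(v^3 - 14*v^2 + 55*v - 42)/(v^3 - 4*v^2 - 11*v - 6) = (v^2 - 8*v + 7)/(v^2 + 2*v + 1)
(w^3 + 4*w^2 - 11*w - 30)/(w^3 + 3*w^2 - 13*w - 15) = (w + 2)/(w + 1)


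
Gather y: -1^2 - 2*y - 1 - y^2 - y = -y^2 - 3*y - 2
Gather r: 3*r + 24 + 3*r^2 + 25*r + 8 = 3*r^2 + 28*r + 32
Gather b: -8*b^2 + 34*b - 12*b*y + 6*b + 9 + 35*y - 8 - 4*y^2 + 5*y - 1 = -8*b^2 + b*(40 - 12*y) - 4*y^2 + 40*y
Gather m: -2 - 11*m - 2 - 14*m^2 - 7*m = -14*m^2 - 18*m - 4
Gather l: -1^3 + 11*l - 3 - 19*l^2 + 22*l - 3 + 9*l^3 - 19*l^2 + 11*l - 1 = 9*l^3 - 38*l^2 + 44*l - 8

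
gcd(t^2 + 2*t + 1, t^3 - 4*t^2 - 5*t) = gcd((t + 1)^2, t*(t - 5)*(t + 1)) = t + 1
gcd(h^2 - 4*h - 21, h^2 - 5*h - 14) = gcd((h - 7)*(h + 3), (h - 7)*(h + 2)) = h - 7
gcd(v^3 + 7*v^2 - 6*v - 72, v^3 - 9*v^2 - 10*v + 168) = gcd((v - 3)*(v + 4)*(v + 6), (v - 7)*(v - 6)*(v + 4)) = v + 4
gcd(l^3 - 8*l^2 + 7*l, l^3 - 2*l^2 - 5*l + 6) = l - 1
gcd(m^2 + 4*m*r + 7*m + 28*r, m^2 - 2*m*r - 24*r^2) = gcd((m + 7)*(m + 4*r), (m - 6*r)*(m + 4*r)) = m + 4*r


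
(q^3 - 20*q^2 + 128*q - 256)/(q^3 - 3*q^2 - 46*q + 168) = (q^2 - 16*q + 64)/(q^2 + q - 42)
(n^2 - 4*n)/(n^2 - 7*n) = (n - 4)/(n - 7)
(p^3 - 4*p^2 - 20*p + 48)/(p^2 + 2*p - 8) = p - 6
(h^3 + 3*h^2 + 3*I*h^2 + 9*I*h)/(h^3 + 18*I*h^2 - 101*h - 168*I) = h*(h + 3)/(h^2 + 15*I*h - 56)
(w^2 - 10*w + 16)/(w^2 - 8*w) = (w - 2)/w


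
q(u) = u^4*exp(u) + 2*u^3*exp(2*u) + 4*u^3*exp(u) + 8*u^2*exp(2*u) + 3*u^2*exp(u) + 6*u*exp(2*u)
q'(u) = u^4*exp(u) + 4*u^3*exp(2*u) + 8*u^3*exp(u) + 22*u^2*exp(2*u) + 15*u^2*exp(u) + 28*u*exp(2*u) + 6*u*exp(u) + 6*exp(2*u)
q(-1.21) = -0.08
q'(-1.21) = 0.55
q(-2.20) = -0.46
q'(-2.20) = -0.16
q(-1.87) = -0.44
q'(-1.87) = 0.28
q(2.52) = 16660.70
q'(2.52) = 46759.18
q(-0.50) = -0.27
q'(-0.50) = -1.22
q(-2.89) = -0.09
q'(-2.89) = -0.82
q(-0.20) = -0.53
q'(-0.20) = 0.29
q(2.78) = 34284.27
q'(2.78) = 94159.77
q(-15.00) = 0.01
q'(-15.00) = 0.01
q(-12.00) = 0.09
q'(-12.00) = 0.06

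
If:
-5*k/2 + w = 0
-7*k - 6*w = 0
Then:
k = 0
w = 0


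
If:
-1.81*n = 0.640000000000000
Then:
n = -0.35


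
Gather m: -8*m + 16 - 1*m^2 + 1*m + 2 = -m^2 - 7*m + 18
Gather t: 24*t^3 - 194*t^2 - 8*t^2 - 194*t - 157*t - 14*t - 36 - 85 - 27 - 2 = 24*t^3 - 202*t^2 - 365*t - 150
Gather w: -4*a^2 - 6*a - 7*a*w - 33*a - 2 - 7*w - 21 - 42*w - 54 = -4*a^2 - 39*a + w*(-7*a - 49) - 77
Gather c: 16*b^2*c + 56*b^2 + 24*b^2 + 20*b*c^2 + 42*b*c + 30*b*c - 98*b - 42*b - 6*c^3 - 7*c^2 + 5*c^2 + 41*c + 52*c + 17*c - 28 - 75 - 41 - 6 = 80*b^2 - 140*b - 6*c^3 + c^2*(20*b - 2) + c*(16*b^2 + 72*b + 110) - 150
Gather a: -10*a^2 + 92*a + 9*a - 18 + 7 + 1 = -10*a^2 + 101*a - 10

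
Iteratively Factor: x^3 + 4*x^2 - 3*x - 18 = (x + 3)*(x^2 + x - 6) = (x + 3)^2*(x - 2)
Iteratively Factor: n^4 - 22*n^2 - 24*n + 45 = (n + 3)*(n^3 - 3*n^2 - 13*n + 15) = (n - 5)*(n + 3)*(n^2 + 2*n - 3) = (n - 5)*(n + 3)^2*(n - 1)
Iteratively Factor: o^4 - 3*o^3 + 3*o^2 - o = (o - 1)*(o^3 - 2*o^2 + o) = (o - 1)^2*(o^2 - o) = o*(o - 1)^2*(o - 1)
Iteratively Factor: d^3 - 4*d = (d - 2)*(d^2 + 2*d) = d*(d - 2)*(d + 2)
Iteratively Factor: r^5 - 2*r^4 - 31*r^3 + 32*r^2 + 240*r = (r)*(r^4 - 2*r^3 - 31*r^2 + 32*r + 240) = r*(r - 4)*(r^3 + 2*r^2 - 23*r - 60) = r*(r - 4)*(r + 3)*(r^2 - r - 20) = r*(r - 4)*(r + 3)*(r + 4)*(r - 5)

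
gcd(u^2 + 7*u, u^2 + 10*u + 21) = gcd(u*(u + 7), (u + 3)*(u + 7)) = u + 7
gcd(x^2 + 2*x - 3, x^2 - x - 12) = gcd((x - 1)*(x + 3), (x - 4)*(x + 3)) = x + 3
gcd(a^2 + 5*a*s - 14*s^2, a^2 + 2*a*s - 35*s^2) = a + 7*s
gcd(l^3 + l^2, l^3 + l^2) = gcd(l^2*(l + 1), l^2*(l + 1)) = l^3 + l^2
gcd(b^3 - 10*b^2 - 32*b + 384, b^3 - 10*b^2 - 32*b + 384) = b^3 - 10*b^2 - 32*b + 384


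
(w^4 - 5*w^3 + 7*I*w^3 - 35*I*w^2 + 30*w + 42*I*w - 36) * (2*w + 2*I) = 2*w^5 - 10*w^4 + 16*I*w^4 - 14*w^3 - 80*I*w^3 + 130*w^2 + 84*I*w^2 - 156*w + 60*I*w - 72*I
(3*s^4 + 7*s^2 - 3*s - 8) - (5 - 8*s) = 3*s^4 + 7*s^2 + 5*s - 13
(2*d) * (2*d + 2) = 4*d^2 + 4*d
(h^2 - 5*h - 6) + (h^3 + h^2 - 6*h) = h^3 + 2*h^2 - 11*h - 6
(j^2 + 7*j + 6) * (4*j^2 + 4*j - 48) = 4*j^4 + 32*j^3 + 4*j^2 - 312*j - 288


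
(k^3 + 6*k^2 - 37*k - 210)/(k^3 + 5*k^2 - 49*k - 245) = (k - 6)/(k - 7)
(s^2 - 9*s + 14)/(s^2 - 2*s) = (s - 7)/s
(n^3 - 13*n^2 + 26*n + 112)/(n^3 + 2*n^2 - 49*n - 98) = (n - 8)/(n + 7)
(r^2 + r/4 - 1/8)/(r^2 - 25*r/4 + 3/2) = (r + 1/2)/(r - 6)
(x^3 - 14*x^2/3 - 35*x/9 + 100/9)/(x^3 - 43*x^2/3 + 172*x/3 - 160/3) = (x + 5/3)/(x - 8)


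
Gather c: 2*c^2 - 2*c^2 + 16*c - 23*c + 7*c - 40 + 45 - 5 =0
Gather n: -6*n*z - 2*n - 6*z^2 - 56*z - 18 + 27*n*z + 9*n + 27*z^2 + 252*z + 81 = n*(21*z + 7) + 21*z^2 + 196*z + 63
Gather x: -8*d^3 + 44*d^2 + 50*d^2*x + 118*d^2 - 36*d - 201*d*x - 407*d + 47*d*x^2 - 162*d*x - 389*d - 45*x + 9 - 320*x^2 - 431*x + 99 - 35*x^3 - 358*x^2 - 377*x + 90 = -8*d^3 + 162*d^2 - 832*d - 35*x^3 + x^2*(47*d - 678) + x*(50*d^2 - 363*d - 853) + 198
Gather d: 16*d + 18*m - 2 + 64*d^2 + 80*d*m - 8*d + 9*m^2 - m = 64*d^2 + d*(80*m + 8) + 9*m^2 + 17*m - 2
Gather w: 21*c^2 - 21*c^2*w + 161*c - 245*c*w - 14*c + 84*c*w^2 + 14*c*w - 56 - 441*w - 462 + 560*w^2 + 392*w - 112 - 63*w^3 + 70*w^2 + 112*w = 21*c^2 + 147*c - 63*w^3 + w^2*(84*c + 630) + w*(-21*c^2 - 231*c + 63) - 630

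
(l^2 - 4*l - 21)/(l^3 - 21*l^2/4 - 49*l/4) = 4*(l + 3)/(l*(4*l + 7))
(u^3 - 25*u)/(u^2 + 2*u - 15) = u*(u - 5)/(u - 3)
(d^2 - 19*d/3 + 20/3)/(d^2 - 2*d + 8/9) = 3*(d - 5)/(3*d - 2)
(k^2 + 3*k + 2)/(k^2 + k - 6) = (k^2 + 3*k + 2)/(k^2 + k - 6)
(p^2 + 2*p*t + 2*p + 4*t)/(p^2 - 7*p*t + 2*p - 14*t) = (p + 2*t)/(p - 7*t)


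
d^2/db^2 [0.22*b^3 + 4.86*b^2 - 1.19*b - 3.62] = 1.32*b + 9.72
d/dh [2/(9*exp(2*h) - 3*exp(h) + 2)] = (6 - 36*exp(h))*exp(h)/(9*exp(2*h) - 3*exp(h) + 2)^2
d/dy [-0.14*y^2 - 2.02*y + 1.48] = -0.28*y - 2.02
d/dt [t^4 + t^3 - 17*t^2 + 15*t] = 4*t^3 + 3*t^2 - 34*t + 15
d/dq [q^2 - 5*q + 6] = 2*q - 5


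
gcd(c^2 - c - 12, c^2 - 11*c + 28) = c - 4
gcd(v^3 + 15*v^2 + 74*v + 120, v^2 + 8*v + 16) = v + 4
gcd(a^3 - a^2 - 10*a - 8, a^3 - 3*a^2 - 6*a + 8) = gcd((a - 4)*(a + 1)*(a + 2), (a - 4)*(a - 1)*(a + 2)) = a^2 - 2*a - 8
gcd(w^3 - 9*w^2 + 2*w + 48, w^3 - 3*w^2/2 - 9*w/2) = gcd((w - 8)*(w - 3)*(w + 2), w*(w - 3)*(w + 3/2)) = w - 3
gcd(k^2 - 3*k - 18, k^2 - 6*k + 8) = 1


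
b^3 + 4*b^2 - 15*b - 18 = (b - 3)*(b + 1)*(b + 6)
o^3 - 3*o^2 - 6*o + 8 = (o - 4)*(o - 1)*(o + 2)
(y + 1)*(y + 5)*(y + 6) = y^3 + 12*y^2 + 41*y + 30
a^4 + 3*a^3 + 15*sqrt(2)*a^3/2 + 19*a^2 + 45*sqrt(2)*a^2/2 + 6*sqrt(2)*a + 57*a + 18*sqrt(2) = (a + 3)*(a + sqrt(2)/2)*(a + sqrt(2))*(a + 6*sqrt(2))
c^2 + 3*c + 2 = (c + 1)*(c + 2)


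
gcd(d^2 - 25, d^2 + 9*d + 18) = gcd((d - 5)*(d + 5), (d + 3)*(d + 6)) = 1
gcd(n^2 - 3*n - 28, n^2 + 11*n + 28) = n + 4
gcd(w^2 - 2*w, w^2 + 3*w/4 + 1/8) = 1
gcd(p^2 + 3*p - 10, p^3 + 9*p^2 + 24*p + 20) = p + 5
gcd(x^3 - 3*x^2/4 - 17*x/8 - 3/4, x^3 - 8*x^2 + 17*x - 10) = x - 2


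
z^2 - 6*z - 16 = (z - 8)*(z + 2)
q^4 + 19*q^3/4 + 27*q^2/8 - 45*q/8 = q*(q - 3/4)*(q + 5/2)*(q + 3)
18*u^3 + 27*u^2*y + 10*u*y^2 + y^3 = (u + y)*(3*u + y)*(6*u + y)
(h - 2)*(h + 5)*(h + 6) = h^3 + 9*h^2 + 8*h - 60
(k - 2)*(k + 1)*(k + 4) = k^3 + 3*k^2 - 6*k - 8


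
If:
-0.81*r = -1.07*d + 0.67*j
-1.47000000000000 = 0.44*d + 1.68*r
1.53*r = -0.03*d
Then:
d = -3.61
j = -5.85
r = 0.07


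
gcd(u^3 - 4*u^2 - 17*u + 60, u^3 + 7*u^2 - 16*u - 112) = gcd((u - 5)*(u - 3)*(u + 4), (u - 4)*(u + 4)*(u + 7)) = u + 4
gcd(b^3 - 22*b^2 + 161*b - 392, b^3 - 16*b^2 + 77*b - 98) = b^2 - 14*b + 49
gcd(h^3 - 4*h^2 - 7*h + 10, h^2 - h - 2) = 1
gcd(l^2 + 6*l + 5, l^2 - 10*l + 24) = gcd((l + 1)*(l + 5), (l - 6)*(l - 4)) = 1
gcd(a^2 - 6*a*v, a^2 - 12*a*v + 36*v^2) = -a + 6*v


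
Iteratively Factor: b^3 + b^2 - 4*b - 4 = (b + 2)*(b^2 - b - 2) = (b + 1)*(b + 2)*(b - 2)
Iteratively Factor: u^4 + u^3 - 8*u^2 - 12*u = (u)*(u^3 + u^2 - 8*u - 12) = u*(u - 3)*(u^2 + 4*u + 4) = u*(u - 3)*(u + 2)*(u + 2)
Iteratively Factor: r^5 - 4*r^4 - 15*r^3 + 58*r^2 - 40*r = (r)*(r^4 - 4*r^3 - 15*r^2 + 58*r - 40) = r*(r - 1)*(r^3 - 3*r^2 - 18*r + 40) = r*(r - 1)*(r + 4)*(r^2 - 7*r + 10) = r*(r - 2)*(r - 1)*(r + 4)*(r - 5)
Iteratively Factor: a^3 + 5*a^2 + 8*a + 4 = (a + 2)*(a^2 + 3*a + 2) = (a + 2)^2*(a + 1)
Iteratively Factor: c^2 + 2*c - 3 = (c + 3)*(c - 1)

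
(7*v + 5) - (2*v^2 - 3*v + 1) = -2*v^2 + 10*v + 4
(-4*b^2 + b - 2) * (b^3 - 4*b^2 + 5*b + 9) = -4*b^5 + 17*b^4 - 26*b^3 - 23*b^2 - b - 18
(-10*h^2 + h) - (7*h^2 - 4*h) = -17*h^2 + 5*h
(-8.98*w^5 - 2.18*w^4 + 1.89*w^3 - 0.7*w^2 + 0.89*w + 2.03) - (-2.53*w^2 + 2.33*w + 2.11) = -8.98*w^5 - 2.18*w^4 + 1.89*w^3 + 1.83*w^2 - 1.44*w - 0.0800000000000001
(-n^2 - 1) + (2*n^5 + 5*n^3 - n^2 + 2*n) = 2*n^5 + 5*n^3 - 2*n^2 + 2*n - 1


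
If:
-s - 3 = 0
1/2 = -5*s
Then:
No Solution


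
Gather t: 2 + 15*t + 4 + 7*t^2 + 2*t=7*t^2 + 17*t + 6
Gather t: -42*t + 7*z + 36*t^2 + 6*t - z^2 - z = 36*t^2 - 36*t - z^2 + 6*z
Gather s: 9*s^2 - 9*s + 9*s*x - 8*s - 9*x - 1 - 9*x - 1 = 9*s^2 + s*(9*x - 17) - 18*x - 2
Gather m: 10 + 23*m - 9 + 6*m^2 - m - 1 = 6*m^2 + 22*m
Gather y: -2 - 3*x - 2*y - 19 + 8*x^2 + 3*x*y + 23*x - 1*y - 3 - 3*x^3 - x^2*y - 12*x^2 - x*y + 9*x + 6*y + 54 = -3*x^3 - 4*x^2 + 29*x + y*(-x^2 + 2*x + 3) + 30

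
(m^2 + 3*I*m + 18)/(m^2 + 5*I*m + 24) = (m + 6*I)/(m + 8*I)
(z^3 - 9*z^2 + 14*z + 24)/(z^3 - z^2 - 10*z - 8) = (z - 6)/(z + 2)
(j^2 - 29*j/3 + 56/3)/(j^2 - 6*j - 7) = (j - 8/3)/(j + 1)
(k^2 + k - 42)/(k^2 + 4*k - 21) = (k - 6)/(k - 3)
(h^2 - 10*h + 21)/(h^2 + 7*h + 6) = (h^2 - 10*h + 21)/(h^2 + 7*h + 6)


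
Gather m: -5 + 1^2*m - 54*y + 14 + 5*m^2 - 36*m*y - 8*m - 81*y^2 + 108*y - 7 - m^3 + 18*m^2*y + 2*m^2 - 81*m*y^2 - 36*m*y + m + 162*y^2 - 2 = -m^3 + m^2*(18*y + 7) + m*(-81*y^2 - 72*y - 6) + 81*y^2 + 54*y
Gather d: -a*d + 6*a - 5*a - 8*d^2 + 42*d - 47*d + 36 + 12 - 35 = a - 8*d^2 + d*(-a - 5) + 13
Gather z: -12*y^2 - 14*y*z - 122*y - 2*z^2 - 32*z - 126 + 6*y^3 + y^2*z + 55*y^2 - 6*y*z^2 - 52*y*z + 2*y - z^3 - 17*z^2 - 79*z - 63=6*y^3 + 43*y^2 - 120*y - z^3 + z^2*(-6*y - 19) + z*(y^2 - 66*y - 111) - 189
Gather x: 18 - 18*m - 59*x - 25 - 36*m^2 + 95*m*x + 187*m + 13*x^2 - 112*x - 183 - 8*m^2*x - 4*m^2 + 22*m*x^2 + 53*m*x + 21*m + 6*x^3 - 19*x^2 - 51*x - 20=-40*m^2 + 190*m + 6*x^3 + x^2*(22*m - 6) + x*(-8*m^2 + 148*m - 222) - 210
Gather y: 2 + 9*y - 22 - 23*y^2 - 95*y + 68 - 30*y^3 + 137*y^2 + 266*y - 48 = -30*y^3 + 114*y^2 + 180*y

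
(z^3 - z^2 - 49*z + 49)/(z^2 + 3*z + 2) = (z^3 - z^2 - 49*z + 49)/(z^2 + 3*z + 2)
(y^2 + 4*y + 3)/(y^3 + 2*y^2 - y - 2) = (y + 3)/(y^2 + y - 2)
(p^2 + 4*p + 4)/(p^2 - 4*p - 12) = (p + 2)/(p - 6)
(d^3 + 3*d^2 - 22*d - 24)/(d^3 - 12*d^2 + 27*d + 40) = (d^2 + 2*d - 24)/(d^2 - 13*d + 40)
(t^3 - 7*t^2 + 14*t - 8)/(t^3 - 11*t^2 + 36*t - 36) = (t^2 - 5*t + 4)/(t^2 - 9*t + 18)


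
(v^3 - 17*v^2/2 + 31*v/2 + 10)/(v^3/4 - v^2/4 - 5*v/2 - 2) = 2*(2*v^2 - 9*v - 5)/(v^2 + 3*v + 2)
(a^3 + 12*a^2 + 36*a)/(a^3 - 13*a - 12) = a*(a^2 + 12*a + 36)/(a^3 - 13*a - 12)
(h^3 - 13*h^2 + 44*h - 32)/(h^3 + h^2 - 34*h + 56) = (h^2 - 9*h + 8)/(h^2 + 5*h - 14)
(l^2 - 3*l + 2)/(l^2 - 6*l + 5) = (l - 2)/(l - 5)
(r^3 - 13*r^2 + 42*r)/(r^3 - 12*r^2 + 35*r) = (r - 6)/(r - 5)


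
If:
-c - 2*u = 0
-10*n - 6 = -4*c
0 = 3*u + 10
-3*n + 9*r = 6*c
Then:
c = 20/3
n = 31/15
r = 77/15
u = -10/3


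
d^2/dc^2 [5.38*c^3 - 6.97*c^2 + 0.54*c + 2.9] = 32.28*c - 13.94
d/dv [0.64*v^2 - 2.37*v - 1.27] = 1.28*v - 2.37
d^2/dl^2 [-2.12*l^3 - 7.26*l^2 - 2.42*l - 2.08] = -12.72*l - 14.52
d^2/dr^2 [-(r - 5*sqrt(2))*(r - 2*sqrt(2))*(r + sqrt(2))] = -6*r + 12*sqrt(2)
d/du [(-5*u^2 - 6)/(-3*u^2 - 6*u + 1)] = 2*(15*u^2 - 23*u - 18)/(9*u^4 + 36*u^3 + 30*u^2 - 12*u + 1)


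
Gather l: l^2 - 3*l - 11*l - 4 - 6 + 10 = l^2 - 14*l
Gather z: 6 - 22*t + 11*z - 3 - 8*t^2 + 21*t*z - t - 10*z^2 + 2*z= -8*t^2 - 23*t - 10*z^2 + z*(21*t + 13) + 3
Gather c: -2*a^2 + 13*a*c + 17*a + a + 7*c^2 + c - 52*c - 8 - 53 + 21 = -2*a^2 + 18*a + 7*c^2 + c*(13*a - 51) - 40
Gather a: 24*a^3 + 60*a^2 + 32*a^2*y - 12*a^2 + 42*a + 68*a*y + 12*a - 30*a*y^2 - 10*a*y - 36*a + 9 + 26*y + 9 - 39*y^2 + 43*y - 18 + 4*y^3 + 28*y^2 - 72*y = 24*a^3 + a^2*(32*y + 48) + a*(-30*y^2 + 58*y + 18) + 4*y^3 - 11*y^2 - 3*y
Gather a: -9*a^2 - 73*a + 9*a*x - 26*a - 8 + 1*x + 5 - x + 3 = -9*a^2 + a*(9*x - 99)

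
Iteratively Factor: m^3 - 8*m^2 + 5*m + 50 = (m - 5)*(m^2 - 3*m - 10) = (m - 5)*(m + 2)*(m - 5)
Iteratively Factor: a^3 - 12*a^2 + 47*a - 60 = (a - 4)*(a^2 - 8*a + 15) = (a - 4)*(a - 3)*(a - 5)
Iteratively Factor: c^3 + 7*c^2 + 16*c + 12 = (c + 3)*(c^2 + 4*c + 4) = (c + 2)*(c + 3)*(c + 2)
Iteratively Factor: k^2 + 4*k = (k)*(k + 4)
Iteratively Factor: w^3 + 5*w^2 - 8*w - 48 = (w + 4)*(w^2 + w - 12) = (w + 4)^2*(w - 3)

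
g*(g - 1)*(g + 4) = g^3 + 3*g^2 - 4*g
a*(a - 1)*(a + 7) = a^3 + 6*a^2 - 7*a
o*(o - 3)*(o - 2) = o^3 - 5*o^2 + 6*o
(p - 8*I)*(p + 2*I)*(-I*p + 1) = -I*p^3 - 5*p^2 - 22*I*p + 16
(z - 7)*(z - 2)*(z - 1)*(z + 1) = z^4 - 9*z^3 + 13*z^2 + 9*z - 14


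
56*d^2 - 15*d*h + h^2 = (-8*d + h)*(-7*d + h)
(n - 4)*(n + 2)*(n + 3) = n^3 + n^2 - 14*n - 24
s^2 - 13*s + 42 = (s - 7)*(s - 6)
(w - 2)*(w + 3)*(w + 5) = w^3 + 6*w^2 - w - 30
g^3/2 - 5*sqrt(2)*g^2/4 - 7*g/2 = g*(g/2 + sqrt(2)/2)*(g - 7*sqrt(2)/2)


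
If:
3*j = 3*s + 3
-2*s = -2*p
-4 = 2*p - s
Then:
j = -3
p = -4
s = -4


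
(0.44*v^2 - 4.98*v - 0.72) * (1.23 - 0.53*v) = -0.2332*v^3 + 3.1806*v^2 - 5.7438*v - 0.8856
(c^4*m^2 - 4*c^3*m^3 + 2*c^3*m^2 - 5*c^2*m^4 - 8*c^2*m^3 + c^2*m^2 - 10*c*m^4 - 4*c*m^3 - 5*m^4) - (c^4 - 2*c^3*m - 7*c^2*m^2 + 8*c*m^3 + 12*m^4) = c^4*m^2 - c^4 - 4*c^3*m^3 + 2*c^3*m^2 + 2*c^3*m - 5*c^2*m^4 - 8*c^2*m^3 + 8*c^2*m^2 - 10*c*m^4 - 12*c*m^3 - 17*m^4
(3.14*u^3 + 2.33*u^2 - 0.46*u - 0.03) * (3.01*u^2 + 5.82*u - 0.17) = 9.4514*u^5 + 25.2881*u^4 + 11.6422*u^3 - 3.1636*u^2 - 0.0964*u + 0.0051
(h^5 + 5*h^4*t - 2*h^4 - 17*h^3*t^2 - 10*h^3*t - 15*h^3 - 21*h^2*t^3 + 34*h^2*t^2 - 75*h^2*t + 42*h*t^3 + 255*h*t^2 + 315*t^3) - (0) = h^5 + 5*h^4*t - 2*h^4 - 17*h^3*t^2 - 10*h^3*t - 15*h^3 - 21*h^2*t^3 + 34*h^2*t^2 - 75*h^2*t + 42*h*t^3 + 255*h*t^2 + 315*t^3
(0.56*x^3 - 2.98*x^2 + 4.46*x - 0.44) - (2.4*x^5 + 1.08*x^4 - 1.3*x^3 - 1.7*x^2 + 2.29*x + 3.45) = -2.4*x^5 - 1.08*x^4 + 1.86*x^3 - 1.28*x^2 + 2.17*x - 3.89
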